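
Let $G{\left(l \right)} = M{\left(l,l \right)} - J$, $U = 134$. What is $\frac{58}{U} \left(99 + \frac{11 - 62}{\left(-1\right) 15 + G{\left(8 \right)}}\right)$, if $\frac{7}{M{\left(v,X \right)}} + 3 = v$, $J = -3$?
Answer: $\frac{159558}{3551} \approx 44.933$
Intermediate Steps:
$M{\left(v,X \right)} = \frac{7}{-3 + v}$
$G{\left(l \right)} = 3 + \frac{7}{-3 + l}$ ($G{\left(l \right)} = \frac{7}{-3 + l} - -3 = \frac{7}{-3 + l} + 3 = 3 + \frac{7}{-3 + l}$)
$\frac{58}{U} \left(99 + \frac{11 - 62}{\left(-1\right) 15 + G{\left(8 \right)}}\right) = \frac{58}{134} \left(99 + \frac{11 - 62}{\left(-1\right) 15 + \frac{-2 + 3 \cdot 8}{-3 + 8}}\right) = 58 \cdot \frac{1}{134} \left(99 - \frac{51}{-15 + \frac{-2 + 24}{5}}\right) = \frac{29 \left(99 - \frac{51}{-15 + \frac{1}{5} \cdot 22}\right)}{67} = \frac{29 \left(99 - \frac{51}{-15 + \frac{22}{5}}\right)}{67} = \frac{29 \left(99 - \frac{51}{- \frac{53}{5}}\right)}{67} = \frac{29 \left(99 - - \frac{255}{53}\right)}{67} = \frac{29 \left(99 + \frac{255}{53}\right)}{67} = \frac{29}{67} \cdot \frac{5502}{53} = \frac{159558}{3551}$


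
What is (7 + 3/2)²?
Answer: 289/4 ≈ 72.250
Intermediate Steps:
(7 + 3/2)² = (17/2)² = 289/4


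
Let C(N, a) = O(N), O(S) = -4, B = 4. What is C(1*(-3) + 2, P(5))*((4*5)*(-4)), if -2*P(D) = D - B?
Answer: 320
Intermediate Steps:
P(D) = 2 - D/2 (P(D) = -(D - 1*4)/2 = -(D - 4)/2 = -(-4 + D)/2 = 2 - D/2)
C(N, a) = -4
C(1*(-3) + 2, P(5))*((4*5)*(-4)) = -4*4*5*(-4) = -80*(-4) = -4*(-80) = 320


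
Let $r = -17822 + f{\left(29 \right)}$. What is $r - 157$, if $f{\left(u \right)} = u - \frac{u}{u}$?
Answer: $-17951$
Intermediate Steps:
$f{\left(u \right)} = -1 + u$ ($f{\left(u \right)} = u - 1 = -1 + u$)
$r = -17794$ ($r = -17822 + \left(-1 + 29\right) = -17822 + 28 = -17794$)
$r - 157 = -17794 - 157 = -17951$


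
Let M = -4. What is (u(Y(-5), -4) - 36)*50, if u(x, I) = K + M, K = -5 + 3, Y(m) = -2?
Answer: -2100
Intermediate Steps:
K = -2
u(x, I) = -6 (u(x, I) = -2 - 4 = -6)
(u(Y(-5), -4) - 36)*50 = (-6 - 36)*50 = -42*50 = -2100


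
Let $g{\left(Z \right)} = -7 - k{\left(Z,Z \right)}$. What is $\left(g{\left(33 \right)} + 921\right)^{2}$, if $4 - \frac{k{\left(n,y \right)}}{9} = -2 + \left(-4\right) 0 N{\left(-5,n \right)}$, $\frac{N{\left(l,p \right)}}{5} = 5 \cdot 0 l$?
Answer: $739600$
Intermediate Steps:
$N{\left(l,p \right)} = 0$ ($N{\left(l,p \right)} = 5 \cdot 5 \cdot 0 l = 5 \cdot 0 l = 5 \cdot 0 = 0$)
$k{\left(n,y \right)} = 54$ ($k{\left(n,y \right)} = 36 - 9 \left(-2 + \left(-4\right) 0 \cdot 0\right) = 36 - 9 \left(-2 + 0 \cdot 0\right) = 36 - 9 \left(-2 + 0\right) = 36 - -18 = 36 + 18 = 54$)
$g{\left(Z \right)} = -61$ ($g{\left(Z \right)} = -7 - 54 = -61$)
$\left(g{\left(33 \right)} + 921\right)^{2} = \left(-61 + 921\right)^{2} = 860^{2} = 739600$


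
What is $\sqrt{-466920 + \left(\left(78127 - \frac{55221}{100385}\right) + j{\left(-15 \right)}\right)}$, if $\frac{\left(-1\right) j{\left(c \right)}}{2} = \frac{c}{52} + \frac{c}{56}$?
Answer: $\frac{i \sqrt{129777149651302108865}}{18270070} \approx 623.53 i$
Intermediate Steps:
$j{\left(c \right)} = - \frac{27 c}{364}$ ($j{\left(c \right)} = - 2 \left(\frac{c}{52} + \frac{c}{56}\right) = - 2 \frac{27 c}{728} = - \frac{27 c}{364}$)
$\sqrt{-466920 + \left(\left(78127 - \frac{55221}{100385}\right) + j{\left(-15 \right)}\right)} = \sqrt{-466920 + \left(\left(78127 - \frac{55221}{100385}\right) - - \frac{405}{364}\right)} = \sqrt{-466920 + \left(\left(78127 - \frac{55221}{100385}\right) + \frac{405}{364}\right)} = \sqrt{-466920 + \left(\frac{7842723674}{100385} + \frac{405}{364}\right)} = \sqrt{-466920 + \frac{2854792073261}{36540140}} = \sqrt{- \frac{14206530095539}{36540140}} = \frac{i \sqrt{129777149651302108865}}{18270070}$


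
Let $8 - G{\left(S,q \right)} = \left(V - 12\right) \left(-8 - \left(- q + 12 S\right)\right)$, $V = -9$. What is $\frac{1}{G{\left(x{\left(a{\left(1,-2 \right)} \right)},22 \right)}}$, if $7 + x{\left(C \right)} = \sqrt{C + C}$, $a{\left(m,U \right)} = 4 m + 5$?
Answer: $\frac{1033}{1562642} + \frac{189 \sqrt{2}}{781321} \approx 0.0010032$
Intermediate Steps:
$a{\left(m,U \right)} = 5 + 4 m$
$x{\left(C \right)} = -7 + \sqrt{2} \sqrt{C}$ ($x{\left(C \right)} = -7 + \sqrt{C + C} = -7 + \sqrt{2 C} = -7 + \sqrt{2} \sqrt{C}$)
$G{\left(S,q \right)} = -160 - 252 S + 21 q$ ($G{\left(S,q \right)} = 8 - \left(-9 - 12\right) \left(-8 - \left(- q + 12 S\right)\right) = 8 - - 21 \left(-8 - \left(- q + 12 S\right)\right) = 8 - - 21 \left(-8 + q - 12 S\right) = 8 - \left(168 - 21 q + 252 S\right) = -160 - 252 S + 21 q$)
$\frac{1}{G{\left(x{\left(a{\left(1,-2 \right)} \right)},22 \right)}} = \frac{1}{-160 - 252 \left(-7 + \sqrt{2} \sqrt{5 + 4 \cdot 1}\right) + 21 \cdot 22} = \frac{1}{-160 - 252 \left(-7 + \sqrt{2} \sqrt{5 + 4}\right) + 462} = \frac{1}{-160 - 252 \left(-7 + \sqrt{2} \sqrt{9}\right) + 462} = \frac{1}{-160 - 252 \left(-7 + \sqrt{2} \cdot 3\right) + 462} = \frac{1}{-160 - 252 \left(-7 + 3 \sqrt{2}\right) + 462} = \frac{1}{-160 + \left(1764 - 756 \sqrt{2}\right) + 462} = \frac{1}{2066 - 756 \sqrt{2}}$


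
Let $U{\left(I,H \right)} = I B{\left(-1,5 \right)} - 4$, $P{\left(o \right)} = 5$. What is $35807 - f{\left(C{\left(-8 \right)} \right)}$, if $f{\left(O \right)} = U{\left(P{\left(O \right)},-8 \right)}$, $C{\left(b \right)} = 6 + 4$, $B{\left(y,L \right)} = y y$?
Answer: $35806$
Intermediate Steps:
$B{\left(y,L \right)} = y^{2}$
$C{\left(b \right)} = 10$
$U{\left(I,H \right)} = -4 + I$ ($U{\left(I,H \right)} = I \left(-1\right)^{2} - 4 = I 1 - 4 = I - 4 = -4 + I$)
$f{\left(O \right)} = 1$ ($f{\left(O \right)} = -4 + 5 = 1$)
$35807 - f{\left(C{\left(-8 \right)} \right)} = 35807 - 1 = 35806$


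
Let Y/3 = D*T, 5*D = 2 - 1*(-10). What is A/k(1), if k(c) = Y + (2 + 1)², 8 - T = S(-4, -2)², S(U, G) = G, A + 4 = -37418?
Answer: -990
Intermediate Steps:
A = -37422 (A = -4 - 37418 = -37422)
T = 4 (T = 8 - 1*(-2)² = 8 - 1*4 = 8 - 4 = 4)
D = 12/5 (D = (2 - 1*(-10))/5 = (2 + 10)/5 = (⅕)*12 = 12/5 ≈ 2.4000)
Y = 144/5 (Y = 3*((12/5)*4) = 3*(48/5) = 144/5 ≈ 28.800)
k(c) = 189/5 (k(c) = 144/5 + (2 + 1)² = 144/5 + 3² = 144/5 + 9 = 189/5)
A/k(1) = -37422/189/5 = -37422*5/189 = -990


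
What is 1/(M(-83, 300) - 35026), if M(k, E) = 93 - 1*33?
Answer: -1/34966 ≈ -2.8599e-5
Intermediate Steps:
M(k, E) = 60 (M(k, E) = 93 - 33 = 60)
1/(M(-83, 300) - 35026) = 1/(60 - 35026) = 1/(-34966) = -1/34966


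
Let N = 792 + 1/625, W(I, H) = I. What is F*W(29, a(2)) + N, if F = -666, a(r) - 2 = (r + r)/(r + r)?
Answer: -11576249/625 ≈ -18522.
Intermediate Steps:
a(r) = 3 (a(r) = 2 + (r + r)/(r + r) = 2 + (2*r)/((2*r)) = 2 + (2*r)*(1/(2*r)) = 2 + 1 = 3)
N = 495001/625 (N = 792 + 1/625 = 495001/625 ≈ 792.00)
F*W(29, a(2)) + N = -666*29 + 495001/625 = -19314 + 495001/625 = -11576249/625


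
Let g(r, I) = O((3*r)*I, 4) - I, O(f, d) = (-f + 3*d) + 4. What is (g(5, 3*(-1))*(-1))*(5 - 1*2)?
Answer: -192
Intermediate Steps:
O(f, d) = 4 - f + 3*d
g(r, I) = 16 - I - 3*I*r (g(r, I) = (4 - 3*r*I + 3*4) - I = (4 - 3*I*r + 12) - I = (16 - 3*I*r) - I = 16 - I - 3*I*r)
(g(5, 3*(-1))*(-1))*(5 - 1*2) = ((16 - 3*(-1) - 3*3*(-1)*5)*(-1))*(5 - 1*2) = ((16 - 1*(-3) - 3*(-3)*5)*(-1))*(5 - 2) = ((16 + 3 + 45)*(-1))*3 = (64*(-1))*3 = -64*3 = -192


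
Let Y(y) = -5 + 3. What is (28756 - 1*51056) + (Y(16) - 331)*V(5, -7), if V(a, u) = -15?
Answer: -17305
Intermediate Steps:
Y(y) = -2
(28756 - 1*51056) + (Y(16) - 331)*V(5, -7) = (28756 - 1*51056) + (-2 - 331)*(-15) = (28756 - 51056) - 333*(-15) = -22300 + 4995 = -17305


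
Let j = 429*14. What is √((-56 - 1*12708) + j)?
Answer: I*√6758 ≈ 82.207*I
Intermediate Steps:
j = 6006
√((-56 - 1*12708) + j) = √((-56 - 1*12708) + 6006) = √((-56 - 12708) + 6006) = √(-12764 + 6006) = √(-6758) = I*√6758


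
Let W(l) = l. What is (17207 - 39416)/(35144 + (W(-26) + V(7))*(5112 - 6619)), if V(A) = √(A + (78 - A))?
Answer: -825353067/2673606227 - 33468963*√78/5347212454 ≈ -0.36398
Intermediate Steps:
V(A) = √78
(17207 - 39416)/(35144 + (W(-26) + V(7))*(5112 - 6619)) = (17207 - 39416)/(35144 + (-26 + √78)*(5112 - 6619)) = -22209/(35144 + (-26 + √78)*(-1507)) = -22209/(35144 + (39182 - 1507*√78)) = -22209/(74326 - 1507*√78)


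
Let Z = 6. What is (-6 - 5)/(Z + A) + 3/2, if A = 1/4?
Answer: -13/50 ≈ -0.26000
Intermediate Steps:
A = ¼ ≈ 0.25000
(-6 - 5)/(Z + A) + 3/2 = (-6 - 5)/(6 + ¼) + 3/2 = -11/25/4 + (½)*3 = -11*4/25 + 3/2 = -44/25 + 3/2 = -13/50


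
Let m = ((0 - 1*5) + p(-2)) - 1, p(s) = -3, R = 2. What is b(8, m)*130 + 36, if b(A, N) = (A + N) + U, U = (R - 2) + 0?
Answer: -94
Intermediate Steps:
U = 0 (U = (2 - 2) + 0 = 0 + 0 = 0)
m = -9 (m = ((0 - 1*5) - 3) - 1 = ((0 - 5) - 3) - 1 = (-5 - 3) - 1 = -8 - 1 = -9)
b(A, N) = A + N (b(A, N) = (A + N) + 0 = A + N)
b(8, m)*130 + 36 = (8 - 9)*130 + 36 = -1*130 + 36 = -130 + 36 = -94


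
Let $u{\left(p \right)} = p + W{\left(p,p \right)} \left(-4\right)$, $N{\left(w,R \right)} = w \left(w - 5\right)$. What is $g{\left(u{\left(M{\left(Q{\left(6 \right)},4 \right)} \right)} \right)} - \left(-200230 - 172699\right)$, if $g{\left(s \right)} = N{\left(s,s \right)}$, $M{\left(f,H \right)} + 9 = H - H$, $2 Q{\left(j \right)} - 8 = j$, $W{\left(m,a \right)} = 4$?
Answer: $373679$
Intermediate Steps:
$N{\left(w,R \right)} = w \left(-5 + w\right)$
$Q{\left(j \right)} = 4 + \frac{j}{2}$
$M{\left(f,H \right)} = -9$ ($M{\left(f,H \right)} = -9 + \left(H - H\right) = -9 + 0 = -9$)
$u{\left(p \right)} = -16 + p$ ($u{\left(p \right)} = p + 4 \left(-4\right) = p - 16 = -16 + p$)
$g{\left(s \right)} = s \left(-5 + s\right)$
$g{\left(u{\left(M{\left(Q{\left(6 \right)},4 \right)} \right)} \right)} - \left(-200230 - 172699\right) = \left(-16 - 9\right) \left(-5 - 25\right) - \left(-200230 - 172699\right) = - 25 \left(-5 - 25\right) - \left(-200230 - 172699\right) = \left(-25\right) \left(-30\right) - -372929 = 750 + 372929 = 373679$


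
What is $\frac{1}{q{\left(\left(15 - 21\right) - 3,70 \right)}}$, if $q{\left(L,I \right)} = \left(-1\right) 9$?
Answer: $- \frac{1}{9} \approx -0.11111$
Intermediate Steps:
$q{\left(L,I \right)} = -9$
$\frac{1}{q{\left(\left(15 - 21\right) - 3,70 \right)}} = \frac{1}{-9} = - \frac{1}{9}$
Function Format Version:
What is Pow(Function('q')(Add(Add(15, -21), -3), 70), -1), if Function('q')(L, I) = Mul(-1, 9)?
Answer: Rational(-1, 9) ≈ -0.11111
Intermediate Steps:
Function('q')(L, I) = -9
Pow(Function('q')(Add(Add(15, -21), -3), 70), -1) = Pow(-9, -1) = Rational(-1, 9)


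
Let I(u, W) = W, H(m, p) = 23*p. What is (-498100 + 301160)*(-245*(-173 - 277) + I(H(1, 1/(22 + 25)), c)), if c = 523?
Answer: -21815634620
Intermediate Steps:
(-498100 + 301160)*(-245*(-173 - 277) + I(H(1, 1/(22 + 25)), c)) = (-498100 + 301160)*(-245*(-173 - 277) + 523) = -196940*(-245*(-450) + 523) = -196940*(110250 + 523) = -196940*110773 = -21815634620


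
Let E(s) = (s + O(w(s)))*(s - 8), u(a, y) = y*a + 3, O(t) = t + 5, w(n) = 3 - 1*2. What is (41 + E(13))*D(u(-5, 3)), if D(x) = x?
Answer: -1632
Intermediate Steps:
w(n) = 1 (w(n) = 3 - 2 = 1)
O(t) = 5 + t
u(a, y) = 3 + a*y (u(a, y) = a*y + 3 = 3 + a*y)
E(s) = (-8 + s)*(6 + s) (E(s) = (s + (5 + 1))*(s - 8) = (s + 6)*(-8 + s) = (6 + s)*(-8 + s) = (-8 + s)*(6 + s))
(41 + E(13))*D(u(-5, 3)) = (41 + (-48 + 13² - 2*13))*(3 - 5*3) = (41 + (-48 + 169 - 26))*(3 - 15) = (41 + 95)*(-12) = 136*(-12) = -1632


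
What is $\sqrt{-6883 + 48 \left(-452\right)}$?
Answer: $i \sqrt{28579} \approx 169.05 i$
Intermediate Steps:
$\sqrt{-6883 + 48 \left(-452\right)} = \sqrt{-6883 - 21696} = \sqrt{-28579} = i \sqrt{28579}$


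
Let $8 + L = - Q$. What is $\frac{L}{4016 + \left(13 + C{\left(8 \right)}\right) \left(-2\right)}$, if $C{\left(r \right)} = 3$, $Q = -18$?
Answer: $\frac{5}{1992} \approx 0.00251$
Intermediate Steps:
$L = 10$ ($L = -8 - -18 = -8 + 18 = 10$)
$\frac{L}{4016 + \left(13 + C{\left(8 \right)}\right) \left(-2\right)} = \frac{1}{4016 + \left(13 + 3\right) \left(-2\right)} 10 = \frac{1}{4016 + 16 \left(-2\right)} 10 = \frac{1}{4016 - 32} \cdot 10 = \frac{1}{3984} \cdot 10 = \frac{5}{1992}$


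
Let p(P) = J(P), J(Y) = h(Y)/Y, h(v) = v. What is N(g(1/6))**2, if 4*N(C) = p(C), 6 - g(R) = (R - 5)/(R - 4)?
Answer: 1/16 ≈ 0.062500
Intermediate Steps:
g(R) = 6 - (-5 + R)/(-4 + R) (g(R) = 6 - (R - 5)/(R - 4) = 6 - (-5 + R)/(-4 + R))
J(Y) = 1 (J(Y) = Y/Y = 1)
p(P) = 1
N(C) = 1/4 (N(C) = (1/4)*1 = 1/4)
N(g(1/6))**2 = (1/4)**2 = 1/16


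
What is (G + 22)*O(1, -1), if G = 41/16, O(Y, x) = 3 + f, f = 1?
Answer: 393/4 ≈ 98.250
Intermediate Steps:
O(Y, x) = 4 (O(Y, x) = 3 + 1 = 4)
G = 41/16 (G = 41*(1/16) = 41/16 ≈ 2.5625)
(G + 22)*O(1, -1) = (41/16 + 22)*4 = (393/16)*4 = 393/4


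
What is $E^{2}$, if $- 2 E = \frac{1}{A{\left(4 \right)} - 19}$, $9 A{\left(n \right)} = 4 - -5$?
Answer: $\frac{1}{1296} \approx 0.0007716$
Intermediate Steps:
$A{\left(n \right)} = 1$ ($A{\left(n \right)} = \frac{4 - -5}{9} = \frac{4 + 5}{9} = \frac{1}{9} \cdot 9 = 1$)
$E = \frac{1}{36}$ ($E = - \frac{1}{2 \left(1 - 19\right)} = - \frac{1}{2 \left(-18\right)} = \left(- \frac{1}{2}\right) \left(- \frac{1}{18}\right) = \frac{1}{36} \approx 0.027778$)
$E^{2} = \left(\frac{1}{36}\right)^{2} = \frac{1}{1296}$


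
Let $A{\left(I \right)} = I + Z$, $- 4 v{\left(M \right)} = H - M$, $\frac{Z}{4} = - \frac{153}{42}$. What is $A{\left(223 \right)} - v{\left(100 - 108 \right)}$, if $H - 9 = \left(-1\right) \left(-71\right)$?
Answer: $\frac{1613}{7} \approx 230.43$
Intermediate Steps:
$Z = - \frac{102}{7}$ ($Z = 4 \left(- \frac{153}{42}\right) = 4 \left(\left(-153\right) \frac{1}{42}\right) = 4 \left(- \frac{51}{14}\right) = - \frac{102}{7} \approx -14.571$)
$H = 80$ ($H = 9 - -71 = 9 + 71 = 80$)
$v{\left(M \right)} = -20 + \frac{M}{4}$ ($v{\left(M \right)} = - \frac{80 - M}{4} = -20 + \frac{M}{4}$)
$A{\left(I \right)} = - \frac{102}{7} + I$ ($A{\left(I \right)} = I - \frac{102}{7} = - \frac{102}{7} + I$)
$A{\left(223 \right)} - v{\left(100 - 108 \right)} = \left(- \frac{102}{7} + 223\right) - \left(-20 + \frac{100 - 108}{4}\right) = \frac{1459}{7} - \left(-20 + \frac{1}{4} \left(-8\right)\right) = \frac{1459}{7} - \left(-20 - 2\right) = \frac{1459}{7} - -22 = \frac{1459}{7} + 22 = \frac{1613}{7}$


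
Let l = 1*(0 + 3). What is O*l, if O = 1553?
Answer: 4659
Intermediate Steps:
l = 3 (l = 1*3 = 3)
O*l = 1553*3 = 4659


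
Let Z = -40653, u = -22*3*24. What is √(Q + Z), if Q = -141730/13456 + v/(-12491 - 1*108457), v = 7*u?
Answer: I*√55584665589761842/1169164 ≈ 201.65*I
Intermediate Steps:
u = -1584 (u = -66*24 = -1584)
v = -11088 (v = 7*(-1584) = -11088)
Q = -708031663/67811512 (Q = -141730/13456 - 11088/(-12491 - 1*108457) = -141730*1/13456 - 11088/(-12491 - 108457) = -70865/6728 - 11088/(-120948) = -70865/6728 - 11088*(-1/120948) = -70865/6728 + 924/10079 = -708031663/67811512 ≈ -10.441)
√(Q + Z) = √(-708031663/67811512 - 40653) = √(-2757449428999/67811512) = I*√55584665589761842/1169164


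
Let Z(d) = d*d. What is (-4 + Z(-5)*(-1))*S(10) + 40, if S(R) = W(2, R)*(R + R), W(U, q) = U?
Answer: -1120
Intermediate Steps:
Z(d) = d²
S(R) = 4*R (S(R) = 2*(R + R) = 2*(2*R) = 4*R)
(-4 + Z(-5)*(-1))*S(10) + 40 = (-4 + (-5)²*(-1))*(4*10) + 40 = (-4 + 25*(-1))*40 + 40 = (-4 - 25)*40 + 40 = -29*40 + 40 = -1160 + 40 = -1120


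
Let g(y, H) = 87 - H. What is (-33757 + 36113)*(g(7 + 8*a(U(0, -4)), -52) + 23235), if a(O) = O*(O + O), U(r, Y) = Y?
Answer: 55069144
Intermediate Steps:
a(O) = 2*O**2 (a(O) = O*(2*O) = 2*O**2)
(-33757 + 36113)*(g(7 + 8*a(U(0, -4)), -52) + 23235) = (-33757 + 36113)*((87 - 1*(-52)) + 23235) = 2356*((87 + 52) + 23235) = 2356*(139 + 23235) = 2356*23374 = 55069144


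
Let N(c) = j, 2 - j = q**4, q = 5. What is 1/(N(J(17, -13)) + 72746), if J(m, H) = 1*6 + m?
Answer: 1/72123 ≈ 1.3865e-5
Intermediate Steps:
j = -623 (j = 2 - 1*5**4 = 2 - 1*625 = 2 - 625 = -623)
J(m, H) = 6 + m
N(c) = -623
1/(N(J(17, -13)) + 72746) = 1/(-623 + 72746) = 1/72123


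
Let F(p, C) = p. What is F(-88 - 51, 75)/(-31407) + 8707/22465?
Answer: 276583384/705558255 ≈ 0.39201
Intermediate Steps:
F(-88 - 51, 75)/(-31407) + 8707/22465 = (-88 - 51)/(-31407) + 8707/22465 = -139*(-1/31407) + 8707*(1/22465) = 139/31407 + 8707/22465 = 276583384/705558255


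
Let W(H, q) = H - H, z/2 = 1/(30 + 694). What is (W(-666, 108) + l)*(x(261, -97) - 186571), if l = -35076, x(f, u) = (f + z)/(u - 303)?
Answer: 236899579656627/36200 ≈ 6.5442e+9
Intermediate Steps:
z = 1/362 (z = 2/(30 + 694) = 2/724 = 2*(1/724) = 1/362 ≈ 0.0027624)
x(f, u) = (1/362 + f)/(-303 + u) (x(f, u) = (f + 1/362)/(u - 303) = (1/362 + f)/(-303 + u))
W(H, q) = 0
(W(-666, 108) + l)*(x(261, -97) - 186571) = (0 - 35076)*((1/362 + 261)/(-303 - 97) - 186571) = -35076*((94483/362)/(-400) - 186571) = -35076*(-1/400*94483/362 - 186571) = -35076*(-94483/144800 - 186571) = -35076*(-27015575283/144800) = 236899579656627/36200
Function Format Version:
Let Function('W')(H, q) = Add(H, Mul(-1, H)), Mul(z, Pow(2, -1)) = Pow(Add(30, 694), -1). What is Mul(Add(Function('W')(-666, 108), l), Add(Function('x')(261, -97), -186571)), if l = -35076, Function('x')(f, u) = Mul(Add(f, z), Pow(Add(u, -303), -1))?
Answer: Rational(236899579656627, 36200) ≈ 6.5442e+9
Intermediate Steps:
z = Rational(1, 362) (z = Mul(2, Pow(Add(30, 694), -1)) = Mul(2, Pow(724, -1)) = Mul(2, Rational(1, 724)) = Rational(1, 362) ≈ 0.0027624)
Function('x')(f, u) = Mul(Pow(Add(-303, u), -1), Add(Rational(1, 362), f)) (Function('x')(f, u) = Mul(Add(f, Rational(1, 362)), Pow(Add(u, -303), -1)) = Mul(Add(Rational(1, 362), f), Pow(Add(-303, u), -1)) = Mul(Pow(Add(-303, u), -1), Add(Rational(1, 362), f)))
Function('W')(H, q) = 0
Mul(Add(Function('W')(-666, 108), l), Add(Function('x')(261, -97), -186571)) = Mul(Add(0, -35076), Add(Mul(Pow(Add(-303, -97), -1), Add(Rational(1, 362), 261)), -186571)) = Mul(-35076, Add(Mul(Pow(-400, -1), Rational(94483, 362)), -186571)) = Mul(-35076, Add(Mul(Rational(-1, 400), Rational(94483, 362)), -186571)) = Mul(-35076, Add(Rational(-94483, 144800), -186571)) = Mul(-35076, Rational(-27015575283, 144800)) = Rational(236899579656627, 36200)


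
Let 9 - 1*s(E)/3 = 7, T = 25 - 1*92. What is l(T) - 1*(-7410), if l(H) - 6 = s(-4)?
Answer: 7422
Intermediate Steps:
T = -67 (T = 25 - 92 = -67)
s(E) = 6 (s(E) = 27 - 3*7 = 27 - 21 = 6)
l(H) = 12 (l(H) = 6 + 6 = 12)
l(T) - 1*(-7410) = 12 - 1*(-7410) = 12 + 7410 = 7422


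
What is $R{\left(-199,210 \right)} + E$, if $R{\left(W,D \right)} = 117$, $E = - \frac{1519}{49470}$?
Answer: $\frac{5786471}{49470} \approx 116.97$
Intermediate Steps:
$E = - \frac{1519}{49470}$ ($E = \left(-1519\right) \frac{1}{49470} = - \frac{1519}{49470} \approx -0.030705$)
$R{\left(-199,210 \right)} + E = 117 - \frac{1519}{49470} = \frac{5786471}{49470}$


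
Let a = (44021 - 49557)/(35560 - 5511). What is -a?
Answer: 5536/30049 ≈ 0.18423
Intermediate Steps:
a = -5536/30049 ≈ -0.18423
-a = -1*(-5536/30049) = 5536/30049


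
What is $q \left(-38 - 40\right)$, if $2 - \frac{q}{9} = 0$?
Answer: $-1404$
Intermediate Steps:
$q = 18$ ($q = 18 - 0 = 18 + 0 = 18$)
$q \left(-38 - 40\right) = 18 \left(-38 - 40\right) = 18 \left(-78\right) = -1404$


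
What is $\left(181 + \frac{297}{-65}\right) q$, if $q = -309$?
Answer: $- \frac{3543612}{65} \approx -54517.0$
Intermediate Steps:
$\left(181 + \frac{297}{-65}\right) q = \left(181 + \frac{297}{-65}\right) \left(-309\right) = \left(181 + 297 \left(- \frac{1}{65}\right)\right) \left(-309\right) = \left(181 - \frac{297}{65}\right) \left(-309\right) = \frac{11468}{65} \left(-309\right) = - \frac{3543612}{65}$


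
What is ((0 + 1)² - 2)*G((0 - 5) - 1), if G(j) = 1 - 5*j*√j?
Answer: -1 - 30*I*√6 ≈ -1.0 - 73.485*I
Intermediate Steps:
G(j) = 1 - 5*j^(3/2)
((0 + 1)² - 2)*G((0 - 5) - 1) = ((0 + 1)² - 2)*(1 - 5*((0 - 5) - 1)^(3/2)) = (1² - 2)*(1 - 5*(-5 - 1)^(3/2)) = (1 - 2)*(1 - (-30)*I*√6) = -(1 - (-30)*I*√6) = -(1 + 30*I*√6) = -1 - 30*I*√6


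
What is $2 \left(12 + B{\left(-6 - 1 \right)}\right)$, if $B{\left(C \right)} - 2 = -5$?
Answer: $18$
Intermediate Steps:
$B{\left(C \right)} = -3$ ($B{\left(C \right)} = 2 - 5 = -3$)
$2 \left(12 + B{\left(-6 - 1 \right)}\right) = 2 \left(12 - 3\right) = 2 \cdot 9 = 18$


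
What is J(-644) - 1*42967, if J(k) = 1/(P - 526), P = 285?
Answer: -10355048/241 ≈ -42967.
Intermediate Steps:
J(k) = -1/241 (J(k) = 1/(285 - 526) = 1/(-241) = -1/241)
J(-644) - 1*42967 = -1/241 - 1*42967 = -1/241 - 42967 = -10355048/241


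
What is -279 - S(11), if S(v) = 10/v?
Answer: -3079/11 ≈ -279.91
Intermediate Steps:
-279 - S(11) = -279 - 10/11 = -3079/11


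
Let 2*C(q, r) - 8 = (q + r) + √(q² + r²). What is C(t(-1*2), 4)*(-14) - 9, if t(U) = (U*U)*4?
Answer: -205 - 28*√17 ≈ -320.45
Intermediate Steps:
t(U) = 4*U² (t(U) = U²*4 = 4*U²)
C(q, r) = 4 + q/2 + r/2 + √(q² + r²)/2 (C(q, r) = 4 + ((q + r) + √(q² + r²))/2 = 4 + (q + r + √(q² + r²))/2 = 4 + (q/2 + r/2 + √(q² + r²)/2) = 4 + q/2 + r/2 + √(q² + r²)/2)
C(t(-1*2), 4)*(-14) - 9 = (4 + (4*(-1*2)²)/2 + (½)*4 + √((4*(-1*2)²)² + 4²)/2)*(-14) - 9 = (4 + (4*(-2)²)/2 + 2 + √((4*(-2)²)² + 16)/2)*(-14) - 9 = (4 + (4*4)/2 + 2 + √((4*4)² + 16)/2)*(-14) - 9 = (4 + (½)*16 + 2 + √(16² + 16)/2)*(-14) - 9 = (4 + 8 + 2 + √(256 + 16)/2)*(-14) - 9 = (4 + 8 + 2 + √272/2)*(-14) - 9 = (4 + 8 + 2 + (4*√17)/2)*(-14) - 9 = (4 + 8 + 2 + 2*√17)*(-14) - 9 = (14 + 2*√17)*(-14) - 9 = (-196 - 28*√17) - 9 = -205 - 28*√17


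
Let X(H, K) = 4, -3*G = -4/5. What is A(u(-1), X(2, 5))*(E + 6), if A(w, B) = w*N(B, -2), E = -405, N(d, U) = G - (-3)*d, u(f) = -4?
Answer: 97888/5 ≈ 19578.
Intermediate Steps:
G = 4/15 (G = -(-4)/(3*5) = -⅓*(-⅘) = 4/15 ≈ 0.26667)
N(d, U) = 4/15 + 3*d (N(d, U) = 4/15 - (-3)*d = 4/15 + 3*d)
A(w, B) = w*(4/15 + 3*B)
A(u(-1), X(2, 5))*(E + 6) = ((1/15)*(-4)*(4 + 45*4))*(-405 + 6) = ((1/15)*(-4)*(4 + 180))*(-399) = ((1/15)*(-4)*184)*(-399) = -736/15*(-399) = 97888/5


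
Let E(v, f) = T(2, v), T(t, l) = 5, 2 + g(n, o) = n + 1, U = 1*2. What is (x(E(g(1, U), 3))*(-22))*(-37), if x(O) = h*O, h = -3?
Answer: -12210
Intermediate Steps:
U = 2
g(n, o) = -1 + n (g(n, o) = -2 + (n + 1) = -2 + (1 + n) = -1 + n)
E(v, f) = 5
x(O) = -3*O
(x(E(g(1, U), 3))*(-22))*(-37) = (-3*5*(-22))*(-37) = -15*(-22)*(-37) = 330*(-37) = -12210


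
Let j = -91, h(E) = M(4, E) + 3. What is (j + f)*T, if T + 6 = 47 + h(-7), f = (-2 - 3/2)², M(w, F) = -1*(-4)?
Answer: -3780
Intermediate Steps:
M(w, F) = 4
h(E) = 7 (h(E) = 4 + 3 = 7)
f = 49/4 (f = (-2 - 3*½)² = (-2 - 3/2)² = (-7/2)² = 49/4 ≈ 12.250)
T = 48 (T = -6 + (47 + 7) = -6 + 54 = 48)
(j + f)*T = (-91 + 49/4)*48 = -315/4*48 = -3780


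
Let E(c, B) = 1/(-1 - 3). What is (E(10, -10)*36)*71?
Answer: -639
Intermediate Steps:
E(c, B) = -¼ (E(c, B) = 1/(-4) = -¼)
(E(10, -10)*36)*71 = -¼*36*71 = -9*71 = -639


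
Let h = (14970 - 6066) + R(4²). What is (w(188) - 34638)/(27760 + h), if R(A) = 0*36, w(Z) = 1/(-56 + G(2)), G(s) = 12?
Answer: -1524073/1613216 ≈ -0.94474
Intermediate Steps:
w(Z) = -1/44 (w(Z) = 1/(-56 + 12) = 1/(-44) = -1/44)
R(A) = 0
h = 8904 (h = (14970 - 6066) + 0 = 8904 + 0 = 8904)
(w(188) - 34638)/(27760 + h) = (-1/44 - 34638)/(27760 + 8904) = -1524073/44/36664 = -1524073/44*1/36664 = -1524073/1613216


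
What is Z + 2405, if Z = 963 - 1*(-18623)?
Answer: 21991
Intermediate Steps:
Z = 19586 (Z = 963 + 18623 = 19586)
Z + 2405 = 19586 + 2405 = 21991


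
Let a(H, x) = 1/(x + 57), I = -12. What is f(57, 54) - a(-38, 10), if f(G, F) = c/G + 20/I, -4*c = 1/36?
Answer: -924835/549936 ≈ -1.6817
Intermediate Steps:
c = -1/144 (c = -1/4/36 = -1/4*1/36 = -1/144 ≈ -0.0069444)
a(H, x) = 1/(57 + x)
f(G, F) = -5/3 - 1/(144*G) (f(G, F) = -1/(144*G) + 20/(-12) = -1/(144*G) + 20*(-1/12) = -1/(144*G) - 5/3 = -5/3 - 1/(144*G))
f(57, 54) - a(-38, 10) = (1/144)*(-1 - 240*57)/57 - 1/(57 + 10) = (1/144)*(1/57)*(-1 - 13680) - 1/67 = (1/144)*(1/57)*(-13681) - 1*1/67 = -13681/8208 - 1/67 = -924835/549936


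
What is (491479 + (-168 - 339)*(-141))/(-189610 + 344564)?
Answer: 281483/77477 ≈ 3.6331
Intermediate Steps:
(491479 + (-168 - 339)*(-141))/(-189610 + 344564) = (491479 - 507*(-141))/154954 = (491479 + 71487)*(1/154954) = 562966*(1/154954) = 281483/77477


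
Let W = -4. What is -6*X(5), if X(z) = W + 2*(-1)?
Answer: 36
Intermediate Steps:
X(z) = -6 (X(z) = -4 + 2*(-1) = -4 - 2 = -6)
-6*X(5) = -6*(-6) = 36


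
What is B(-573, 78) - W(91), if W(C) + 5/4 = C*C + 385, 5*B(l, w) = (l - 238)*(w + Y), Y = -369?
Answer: 770709/20 ≈ 38535.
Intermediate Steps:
B(l, w) = (-369 + w)*(-238 + l)/5 (B(l, w) = ((l - 238)*(w - 369))/5 = ((-238 + l)*(-369 + w))/5 = ((-369 + w)*(-238 + l))/5 = (-369 + w)*(-238 + l)/5)
W(C) = 1535/4 + C**2 (W(C) = -5/4 + (C*C + 385) = -5/4 + (C**2 + 385) = -5/4 + (385 + C**2) = 1535/4 + C**2)
B(-573, 78) - W(91) = (87822/5 - 369/5*(-573) - 238/5*78 + (1/5)*(-573)*78) - (1535/4 + 91**2) = (87822/5 + 211437/5 - 18564/5 - 44694/5) - (1535/4 + 8281) = 236001/5 - 1*34659/4 = 236001/5 - 34659/4 = 770709/20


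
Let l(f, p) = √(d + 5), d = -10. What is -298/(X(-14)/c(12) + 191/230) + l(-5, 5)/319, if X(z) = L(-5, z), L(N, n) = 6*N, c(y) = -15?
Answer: -68540/651 + I*√5/319 ≈ -105.28 + 0.0070096*I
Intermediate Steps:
X(z) = -30 (X(z) = 6*(-5) = -30)
l(f, p) = I*√5 (l(f, p) = √(-10 + 5) = √(-5) = I*√5)
-298/(X(-14)/c(12) + 191/230) + l(-5, 5)/319 = -298/(-30/(-15) + 191/230) + (I*√5)/319 = -298/(-30*(-1/15) + 191*(1/230)) + (I*√5)*(1/319) = -298/(2 + 191/230) + I*√5/319 = -298/651/230 + I*√5/319 = -298*230/651 + I*√5/319 = -68540/651 + I*√5/319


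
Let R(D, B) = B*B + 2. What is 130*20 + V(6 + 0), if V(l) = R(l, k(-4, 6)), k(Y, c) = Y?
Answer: 2618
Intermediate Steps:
R(D, B) = 2 + B² (R(D, B) = B² + 2 = 2 + B²)
V(l) = 18 (V(l) = 2 + (-4)² = 2 + 16 = 18)
130*20 + V(6 + 0) = 130*20 + 18 = 2600 + 18 = 2618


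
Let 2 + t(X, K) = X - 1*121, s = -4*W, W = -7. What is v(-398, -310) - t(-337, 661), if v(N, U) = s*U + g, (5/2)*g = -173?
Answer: -41446/5 ≈ -8289.2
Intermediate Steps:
g = -346/5 (g = (2/5)*(-173) = -346/5 ≈ -69.200)
s = 28 (s = -4*(-7) = 28)
t(X, K) = -123 + X (t(X, K) = -2 + (X - 1*121) = -2 + (X - 121) = -2 + (-121 + X) = -123 + X)
v(N, U) = -346/5 + 28*U (v(N, U) = 28*U - 346/5 = -346/5 + 28*U)
v(-398, -310) - t(-337, 661) = (-346/5 + 28*(-310)) - (-123 - 337) = (-346/5 - 8680) - 1*(-460) = -43746/5 + 460 = -41446/5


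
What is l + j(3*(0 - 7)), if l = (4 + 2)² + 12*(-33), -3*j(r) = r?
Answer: -353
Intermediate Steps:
j(r) = -r/3
l = -360 (l = 6² - 396 = 36 - 396 = -360)
l + j(3*(0 - 7)) = -360 - (0 - 7) = -360 - (-7) = -360 - ⅓*(-21) = -360 + 7 = -353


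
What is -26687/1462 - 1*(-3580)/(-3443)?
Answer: -97117301/5033666 ≈ -19.294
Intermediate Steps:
-26687/1462 - 1*(-3580)/(-3443) = -26687*1/1462 + 3580*(-1/3443) = -26687/1462 - 3580/3443 = -97117301/5033666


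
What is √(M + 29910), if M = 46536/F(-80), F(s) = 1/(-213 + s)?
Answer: 3*I*√1511682 ≈ 3688.5*I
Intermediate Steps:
M = -13635048 (M = 46536/(1/(-213 - 80)) = 46536/(1/(-293)) = 46536/(-1/293) = 46536*(-293) = -13635048)
√(M + 29910) = √(-13635048 + 29910) = √(-13605138) = 3*I*√1511682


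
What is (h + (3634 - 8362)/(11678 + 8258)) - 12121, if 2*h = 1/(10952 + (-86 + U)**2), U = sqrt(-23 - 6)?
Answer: 43*(-12868510837*I - 120824492*sqrt(29))/(2492*(172*sqrt(29) + 18319*I)) ≈ -12121.0 + 1.1921e-6*I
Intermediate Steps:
U = I*sqrt(29) (U = sqrt(-29) = I*sqrt(29) ≈ 5.3852*I)
h = 1/(2*(10952 + (-86 + I*sqrt(29))**2)) ≈ 2.7224e-5 + 1.3765e-6*I
(h + (3634 - 8362)/(11678 + 8258)) - 12121 = (I/(2*(172*sqrt(29) + 18319*I)) + (3634 - 8362)/(11678 + 8258)) - 12121 = (I/(2*(172*sqrt(29) + 18319*I)) - 4728/19936) - 12121 = (I/(2*(172*sqrt(29) + 18319*I)) - 4728*1/19936) - 12121 = (I/(2*(172*sqrt(29) + 18319*I)) - 591/2492) - 12121 = (-591/2492 + I/(2*(172*sqrt(29) + 18319*I))) - 12121 = -30206123/2492 + I/(2*(172*sqrt(29) + 18319*I))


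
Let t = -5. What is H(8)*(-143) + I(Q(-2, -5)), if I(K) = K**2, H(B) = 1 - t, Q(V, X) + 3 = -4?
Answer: -809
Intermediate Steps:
Q(V, X) = -7 (Q(V, X) = -3 - 4 = -7)
H(B) = 6 (H(B) = 1 - 1*(-5) = 1 + 5 = 6)
H(8)*(-143) + I(Q(-2, -5)) = 6*(-143) + (-7)**2 = -858 + 49 = -809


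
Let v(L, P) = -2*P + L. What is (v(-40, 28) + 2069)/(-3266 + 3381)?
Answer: 1973/115 ≈ 17.157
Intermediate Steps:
v(L, P) = L - 2*P
(v(-40, 28) + 2069)/(-3266 + 3381) = ((-40 - 2*28) + 2069)/(-3266 + 3381) = ((-40 - 56) + 2069)/115 = (-96 + 2069)*(1/115) = 1973*(1/115) = 1973/115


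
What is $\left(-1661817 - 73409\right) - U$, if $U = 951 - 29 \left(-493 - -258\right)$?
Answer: $-1742992$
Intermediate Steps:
$U = 7766$ ($U = 951 - 29 \left(-493 + 258\right) = 951 - -6815 = 951 + 6815 = 7766$)
$\left(-1661817 - 73409\right) - U = \left(-1661817 - 73409\right) - 7766 = -1735226 - 7766 = -1742992$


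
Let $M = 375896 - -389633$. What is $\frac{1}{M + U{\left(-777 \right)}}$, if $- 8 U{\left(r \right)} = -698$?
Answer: $\frac{4}{3062465} \approx 1.3061 \cdot 10^{-6}$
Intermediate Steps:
$U{\left(r \right)} = \frac{349}{4}$ ($U{\left(r \right)} = \left(- \frac{1}{8}\right) \left(-698\right) = \frac{349}{4}$)
$M = 765529$ ($M = 375896 + 389633 = 765529$)
$\frac{1}{M + U{\left(-777 \right)}} = \frac{1}{765529 + \frac{349}{4}} = \frac{1}{\frac{3062465}{4}} = \frac{4}{3062465}$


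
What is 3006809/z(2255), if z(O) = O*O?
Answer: 3006809/5085025 ≈ 0.59131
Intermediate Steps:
z(O) = O²
3006809/z(2255) = 3006809/(2255²) = 3006809/5085025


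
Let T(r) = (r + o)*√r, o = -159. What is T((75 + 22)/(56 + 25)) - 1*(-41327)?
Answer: 41327 - 12782*√97/729 ≈ 41154.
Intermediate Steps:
T(r) = √r*(-159 + r) (T(r) = (r - 159)*√r = (-159 + r)*√r = √r*(-159 + r))
T((75 + 22)/(56 + 25)) - 1*(-41327) = √((75 + 22)/(56 + 25))*(-159 + (75 + 22)/(56 + 25)) - 1*(-41327) = √(97/81)*(-159 + 97/81) + 41327 = (√97/9)*(-12782/81) + 41327 = -12782*√97/729 + 41327 = 41327 - 12782*√97/729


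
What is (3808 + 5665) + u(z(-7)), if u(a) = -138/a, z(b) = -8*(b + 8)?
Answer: 37961/4 ≈ 9490.3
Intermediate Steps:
z(b) = -64 - 8*b (z(b) = -8*(8 + b) = -64 - 8*b)
(3808 + 5665) + u(z(-7)) = (3808 + 5665) - 138/(-64 - 8*(-7)) = 9473 - 138/(-64 + 56) = 9473 - 138/(-8) = 9473 - 138*(-⅛) = 9473 + 69/4 = 37961/4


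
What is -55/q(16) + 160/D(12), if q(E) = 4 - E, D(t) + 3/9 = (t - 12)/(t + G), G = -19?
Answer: -5705/12 ≈ -475.42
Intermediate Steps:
D(t) = -⅓ + (-12 + t)/(-19 + t) (D(t) = -⅓ + (t - 12)/(t - 19) = -⅓ + (-12 + t)/(-19 + t))
-55/q(16) + 160/D(12) = -55/(4 - 1*16) + 160/(((-17 + 2*12)/(3*(-19 + 12)))) = -55/(4 - 16) + 160/(((⅓)*(-17 + 24)/(-7))) = -55/(-12) + 160/(((⅓)*(-⅐)*7)) = -55*(-1/12) + 160/(-⅓) = 55/12 + 160*(-3) = 55/12 - 480 = -5705/12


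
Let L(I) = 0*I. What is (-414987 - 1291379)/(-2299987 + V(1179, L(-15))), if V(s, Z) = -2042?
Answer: 46118/62217 ≈ 0.74124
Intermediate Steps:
L(I) = 0
(-414987 - 1291379)/(-2299987 + V(1179, L(-15))) = (-414987 - 1291379)/(-2299987 - 2042) = -1706366/(-2302029) = -1706366*(-1/2302029) = 46118/62217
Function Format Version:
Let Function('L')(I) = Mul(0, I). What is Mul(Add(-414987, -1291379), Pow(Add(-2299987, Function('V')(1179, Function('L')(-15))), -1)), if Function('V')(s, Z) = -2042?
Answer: Rational(46118, 62217) ≈ 0.74124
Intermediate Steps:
Function('L')(I) = 0
Mul(Add(-414987, -1291379), Pow(Add(-2299987, Function('V')(1179, Function('L')(-15))), -1)) = Mul(Add(-414987, -1291379), Pow(Add(-2299987, -2042), -1)) = Mul(-1706366, Pow(-2302029, -1)) = Mul(-1706366, Rational(-1, 2302029)) = Rational(46118, 62217)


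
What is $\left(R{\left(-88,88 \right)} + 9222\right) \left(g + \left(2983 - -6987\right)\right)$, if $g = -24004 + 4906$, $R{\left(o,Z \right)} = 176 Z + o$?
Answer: $-224749616$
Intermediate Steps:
$R{\left(o,Z \right)} = o + 176 Z$
$g = -19098$
$\left(R{\left(-88,88 \right)} + 9222\right) \left(g + \left(2983 - -6987\right)\right) = \left(\left(-88 + 176 \cdot 88\right) + 9222\right) \left(-19098 + \left(2983 - -6987\right)\right) = \left(\left(-88 + 15488\right) + 9222\right) \left(-19098 + \left(2983 + 6987\right)\right) = \left(15400 + 9222\right) \left(-19098 + 9970\right) = 24622 \left(-9128\right) = -224749616$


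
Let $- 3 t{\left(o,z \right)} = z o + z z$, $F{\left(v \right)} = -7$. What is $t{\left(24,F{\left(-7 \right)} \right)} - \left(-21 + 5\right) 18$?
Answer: $\frac{983}{3} \approx 327.67$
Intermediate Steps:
$t{\left(o,z \right)} = - \frac{z^{2}}{3} - \frac{o z}{3}$ ($t{\left(o,z \right)} = - \frac{z o + z z}{3} = - \frac{o z + z^{2}}{3} = - \frac{z^{2} + o z}{3} = - \frac{z^{2}}{3} - \frac{o z}{3}$)
$t{\left(24,F{\left(-7 \right)} \right)} - \left(-21 + 5\right) 18 = \left(- \frac{1}{3}\right) \left(-7\right) \left(24 - 7\right) - \left(-21 + 5\right) 18 = \left(- \frac{1}{3}\right) \left(-7\right) 17 - \left(-16\right) 18 = \frac{119}{3} - -288 = \frac{119}{3} + 288 = \frac{983}{3}$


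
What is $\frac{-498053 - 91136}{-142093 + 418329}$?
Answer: $- \frac{589189}{276236} \approx -2.1329$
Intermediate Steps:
$\frac{-498053 - 91136}{-142093 + 418329} = - \frac{589189}{276236}$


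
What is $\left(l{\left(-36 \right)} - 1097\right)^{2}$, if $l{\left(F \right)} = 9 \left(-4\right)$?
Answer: $1283689$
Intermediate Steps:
$l{\left(F \right)} = -36$
$\left(l{\left(-36 \right)} - 1097\right)^{2} = \left(-36 - 1097\right)^{2} = \left(-1133\right)^{2} = 1283689$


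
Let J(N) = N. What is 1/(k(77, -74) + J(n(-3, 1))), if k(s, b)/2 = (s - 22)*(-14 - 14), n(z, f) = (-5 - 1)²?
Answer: -1/3044 ≈ -0.00032852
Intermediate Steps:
n(z, f) = 36 (n(z, f) = (-6)² = 36)
k(s, b) = 1232 - 56*s (k(s, b) = 2*((s - 22)*(-14 - 14)) = 2*((-22 + s)*(-28)) = 2*(616 - 28*s) = 1232 - 56*s)
1/(k(77, -74) + J(n(-3, 1))) = 1/((1232 - 56*77) + 36) = 1/((1232 - 4312) + 36) = 1/(-3080 + 36) = 1/(-3044) = -1/3044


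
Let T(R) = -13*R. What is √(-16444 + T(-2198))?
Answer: √12130 ≈ 110.14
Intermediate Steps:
√(-16444 + T(-2198)) = √(-16444 - 13*(-2198)) = √(-16444 + 28574) = √12130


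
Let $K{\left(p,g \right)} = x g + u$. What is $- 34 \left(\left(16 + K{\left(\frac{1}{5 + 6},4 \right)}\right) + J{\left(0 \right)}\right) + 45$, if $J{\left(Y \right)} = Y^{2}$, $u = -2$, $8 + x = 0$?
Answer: $657$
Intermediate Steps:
$x = -8$ ($x = -8 + 0 = -8$)
$K{\left(p,g \right)} = -2 - 8 g$ ($K{\left(p,g \right)} = - 8 g - 2 = -2 - 8 g$)
$- 34 \left(\left(16 + K{\left(\frac{1}{5 + 6},4 \right)}\right) + J{\left(0 \right)}\right) + 45 = - 34 \left(\left(16 - 34\right) + 0^{2}\right) + 45 = - 34 \left(\left(16 - 34\right) + 0\right) + 45 = - 34 \left(-18 + 0\right) + 45 = \left(-34\right) \left(-18\right) + 45 = 612 + 45 = 657$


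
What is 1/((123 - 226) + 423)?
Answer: 1/320 ≈ 0.0031250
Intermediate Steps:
1/((123 - 226) + 423) = 1/(-103 + 423) = 1/320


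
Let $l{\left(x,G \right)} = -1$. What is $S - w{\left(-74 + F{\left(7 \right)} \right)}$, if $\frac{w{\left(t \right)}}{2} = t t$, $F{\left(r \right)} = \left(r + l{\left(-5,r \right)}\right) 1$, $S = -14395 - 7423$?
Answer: $-31066$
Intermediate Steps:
$S = -21818$
$F{\left(r \right)} = -1 + r$ ($F{\left(r \right)} = \left(r - 1\right) 1 = \left(-1 + r\right) 1 = -1 + r$)
$w{\left(t \right)} = 2 t^{2}$ ($w{\left(t \right)} = 2 t t = 2 t^{2}$)
$S - w{\left(-74 + F{\left(7 \right)} \right)} = -21818 - 2 \left(-74 + \left(-1 + 7\right)\right)^{2} = -21818 - 2 \left(-74 + 6\right)^{2} = -21818 - 2 \left(-68\right)^{2} = -21818 - 2 \cdot 4624 = -21818 - 9248 = -31066$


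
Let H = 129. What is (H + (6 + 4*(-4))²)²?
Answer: 52441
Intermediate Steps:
(H + (6 + 4*(-4))²)² = (129 + (6 + 4*(-4))²)² = (129 + (6 - 16)²)² = (129 + (-10)²)² = (129 + 100)² = 229² = 52441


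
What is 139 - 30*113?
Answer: -3251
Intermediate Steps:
139 - 30*113 = 139 - 3390 = -3251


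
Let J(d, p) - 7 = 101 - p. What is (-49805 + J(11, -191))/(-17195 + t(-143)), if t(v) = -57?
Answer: 24753/8626 ≈ 2.8696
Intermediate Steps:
J(d, p) = 108 - p (J(d, p) = 7 + (101 - p) = 108 - p)
(-49805 + J(11, -191))/(-17195 + t(-143)) = (-49805 + (108 - 1*(-191)))/(-17195 - 57) = (-49805 + (108 + 191))/(-17252) = (-49805 + 299)*(-1/17252) = -49506*(-1/17252) = 24753/8626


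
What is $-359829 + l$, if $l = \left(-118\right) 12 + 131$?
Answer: $-361114$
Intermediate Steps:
$l = -1285$ ($l = -1416 + 131 = -1285$)
$-359829 + l = -359829 - 1285 = -361114$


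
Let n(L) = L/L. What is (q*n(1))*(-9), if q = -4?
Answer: 36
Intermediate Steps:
n(L) = 1
(q*n(1))*(-9) = -4*1*(-9) = -4*(-9) = 36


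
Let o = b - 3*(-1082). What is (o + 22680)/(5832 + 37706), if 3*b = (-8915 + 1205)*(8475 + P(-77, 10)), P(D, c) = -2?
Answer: -988622/1979 ≈ -499.56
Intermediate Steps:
b = -21775610 (b = ((-8915 + 1205)*(8475 - 2))/3 = (-7710*8473)/3 = (1/3)*(-65326830) = -21775610)
o = -21772364 (o = -21775610 - 3*(-1082) = -21775610 - 1*(-3246) = -21775610 + 3246 = -21772364)
(o + 22680)/(5832 + 37706) = (-21772364 + 22680)/(5832 + 37706) = -21749684/43538 = -21749684*1/43538 = -988622/1979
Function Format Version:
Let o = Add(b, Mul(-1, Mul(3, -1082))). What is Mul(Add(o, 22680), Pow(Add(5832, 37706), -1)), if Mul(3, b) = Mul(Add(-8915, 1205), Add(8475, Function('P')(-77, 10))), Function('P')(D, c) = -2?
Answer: Rational(-988622, 1979) ≈ -499.56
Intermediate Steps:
b = -21775610 (b = Mul(Rational(1, 3), Mul(Add(-8915, 1205), Add(8475, -2))) = Mul(Rational(1, 3), Mul(-7710, 8473)) = Mul(Rational(1, 3), -65326830) = -21775610)
o = -21772364 (o = Add(-21775610, Mul(-1, Mul(3, -1082))) = Add(-21775610, Mul(-1, -3246)) = Add(-21775610, 3246) = -21772364)
Mul(Add(o, 22680), Pow(Add(5832, 37706), -1)) = Mul(Add(-21772364, 22680), Pow(Add(5832, 37706), -1)) = Mul(-21749684, Pow(43538, -1)) = Mul(-21749684, Rational(1, 43538)) = Rational(-988622, 1979)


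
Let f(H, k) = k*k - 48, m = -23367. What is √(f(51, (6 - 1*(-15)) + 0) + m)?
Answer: I*√22974 ≈ 151.57*I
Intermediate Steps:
f(H, k) = -48 + k² (f(H, k) = k² - 48 = -48 + k²)
√(f(51, (6 - 1*(-15)) + 0) + m) = √((-48 + ((6 - 1*(-15)) + 0)²) - 23367) = √((-48 + ((6 + 15) + 0)²) - 23367) = √((-48 + (21 + 0)²) - 23367) = √((-48 + 21²) - 23367) = √((-48 + 441) - 23367) = √(393 - 23367) = √(-22974) = I*√22974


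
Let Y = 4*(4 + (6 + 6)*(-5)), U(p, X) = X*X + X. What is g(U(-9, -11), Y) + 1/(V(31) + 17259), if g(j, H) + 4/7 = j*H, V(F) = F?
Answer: -426035479/17290 ≈ -24641.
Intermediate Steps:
U(p, X) = X + X² (U(p, X) = X² + X = X + X²)
Y = -224 (Y = 4*(4 + 12*(-5)) = 4*(4 - 60) = 4*(-56) = -224)
g(j, H) = -4/7 + H*j (g(j, H) = -4/7 + j*H = -4/7 + H*j)
g(U(-9, -11), Y) + 1/(V(31) + 17259) = (-4/7 - (-2464)*(1 - 11)) + 1/(31 + 17259) = (-4/7 - (-2464)*(-10)) + 1/17290 = (-4/7 - 224*110) + 1/17290 = (-4/7 - 24640) + 1/17290 = -172484/7 + 1/17290 = -426035479/17290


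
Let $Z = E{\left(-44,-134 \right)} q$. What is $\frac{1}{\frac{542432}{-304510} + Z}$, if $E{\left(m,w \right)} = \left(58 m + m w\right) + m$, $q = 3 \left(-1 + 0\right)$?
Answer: $- \frac{152255}{1507595716} \approx -0.00010099$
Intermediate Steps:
$q = -3$ ($q = 3 \left(-1\right) = -3$)
$E{\left(m,w \right)} = 59 m + m w$
$Z = -9900$ ($Z = - 44 \left(59 - 134\right) \left(-3\right) = \left(-44\right) \left(-75\right) \left(-3\right) = 3300 \left(-3\right) = -9900$)
$\frac{1}{\frac{542432}{-304510} + Z} = \frac{1}{\frac{542432}{-304510} - 9900} = \frac{1}{542432 \left(- \frac{1}{304510}\right) - 9900} = \frac{1}{- \frac{271216}{152255} - 9900} = \frac{1}{- \frac{1507595716}{152255}} = - \frac{152255}{1507595716}$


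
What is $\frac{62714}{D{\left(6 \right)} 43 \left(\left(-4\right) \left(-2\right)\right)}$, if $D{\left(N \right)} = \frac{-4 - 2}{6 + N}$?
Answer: $- \frac{31357}{86} \approx -364.62$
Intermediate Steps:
$D{\left(N \right)} = - \frac{6}{6 + N}$
$\frac{62714}{D{\left(6 \right)} 43 \left(\left(-4\right) \left(-2\right)\right)} = \frac{62714}{- \frac{6}{6 + 6} \cdot 43 \left(\left(-4\right) \left(-2\right)\right)} = \frac{62714}{- \frac{6}{12} \cdot 43 \cdot 8} = \frac{62714}{\left(-6\right) \frac{1}{12} \cdot 43 \cdot 8} = \frac{62714}{\left(- \frac{1}{2}\right) 43 \cdot 8} = \frac{62714}{\left(- \frac{43}{2}\right) 8} = \frac{62714}{-172} = 62714 \left(- \frac{1}{172}\right) = - \frac{31357}{86}$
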